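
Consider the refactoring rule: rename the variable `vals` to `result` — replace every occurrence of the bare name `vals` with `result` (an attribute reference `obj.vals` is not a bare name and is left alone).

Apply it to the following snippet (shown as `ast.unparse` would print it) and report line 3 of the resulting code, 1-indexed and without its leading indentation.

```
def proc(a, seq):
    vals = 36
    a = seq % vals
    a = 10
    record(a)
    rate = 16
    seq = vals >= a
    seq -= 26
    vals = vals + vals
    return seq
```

Transformed code:
def proc(a, seq):
    result = 36
    a = seq % result
    a = 10
    record(a)
    rate = 16
    seq = result >= a
    seq -= 26
    result = result + result
    return seq

a = seq % result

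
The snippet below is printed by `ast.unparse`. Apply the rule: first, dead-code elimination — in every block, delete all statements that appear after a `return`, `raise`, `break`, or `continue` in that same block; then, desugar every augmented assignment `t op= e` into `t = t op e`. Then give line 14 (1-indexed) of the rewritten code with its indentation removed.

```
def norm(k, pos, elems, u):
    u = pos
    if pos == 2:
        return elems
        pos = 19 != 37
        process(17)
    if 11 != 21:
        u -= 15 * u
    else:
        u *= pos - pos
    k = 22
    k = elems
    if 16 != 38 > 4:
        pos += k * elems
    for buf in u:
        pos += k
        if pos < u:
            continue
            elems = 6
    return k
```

pos = pos + k

Transformed code:
def norm(k, pos, elems, u):
    u = pos
    if pos == 2:
        return elems
    if 11 != 21:
        u = u - 15 * u
    else:
        u = u * (pos - pos)
    k = 22
    k = elems
    if 16 != 38 > 4:
        pos = pos + k * elems
    for buf in u:
        pos = pos + k
        if pos < u:
            continue
    return k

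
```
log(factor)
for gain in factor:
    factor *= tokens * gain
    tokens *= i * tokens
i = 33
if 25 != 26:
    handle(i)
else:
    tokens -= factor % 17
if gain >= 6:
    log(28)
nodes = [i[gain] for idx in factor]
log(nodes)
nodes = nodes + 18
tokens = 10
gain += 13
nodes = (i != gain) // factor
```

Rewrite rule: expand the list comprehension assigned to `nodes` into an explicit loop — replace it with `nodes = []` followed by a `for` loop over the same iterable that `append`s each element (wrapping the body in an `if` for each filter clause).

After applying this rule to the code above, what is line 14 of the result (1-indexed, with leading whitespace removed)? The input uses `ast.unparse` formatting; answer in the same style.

Transformed code:
log(factor)
for gain in factor:
    factor *= tokens * gain
    tokens *= i * tokens
i = 33
if 25 != 26:
    handle(i)
else:
    tokens -= factor % 17
if gain >= 6:
    log(28)
nodes = []
for idx in factor:
    nodes.append(i[gain])
log(nodes)
nodes = nodes + 18
tokens = 10
gain += 13
nodes = (i != gain) // factor

nodes.append(i[gain])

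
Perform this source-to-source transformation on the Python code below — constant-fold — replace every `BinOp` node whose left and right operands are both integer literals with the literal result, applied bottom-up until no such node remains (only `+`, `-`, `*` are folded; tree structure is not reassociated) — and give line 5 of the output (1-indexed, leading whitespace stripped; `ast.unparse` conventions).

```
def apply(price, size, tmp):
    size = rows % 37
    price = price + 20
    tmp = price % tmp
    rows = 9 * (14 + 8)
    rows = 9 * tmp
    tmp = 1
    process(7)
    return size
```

Transformed code:
def apply(price, size, tmp):
    size = rows % 37
    price = price + 20
    tmp = price % tmp
    rows = 198
    rows = 9 * tmp
    tmp = 1
    process(7)
    return size

rows = 198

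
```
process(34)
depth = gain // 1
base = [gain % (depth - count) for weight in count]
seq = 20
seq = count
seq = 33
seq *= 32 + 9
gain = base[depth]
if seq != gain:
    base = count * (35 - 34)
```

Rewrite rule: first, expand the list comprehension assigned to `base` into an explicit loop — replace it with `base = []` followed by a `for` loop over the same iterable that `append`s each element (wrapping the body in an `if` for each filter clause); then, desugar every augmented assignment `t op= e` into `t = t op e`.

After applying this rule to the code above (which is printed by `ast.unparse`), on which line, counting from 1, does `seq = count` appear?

7

Transformed code:
process(34)
depth = gain // 1
base = []
for weight in count:
    base.append(gain % (depth - count))
seq = 20
seq = count
seq = 33
seq = seq * (32 + 9)
gain = base[depth]
if seq != gain:
    base = count * (35 - 34)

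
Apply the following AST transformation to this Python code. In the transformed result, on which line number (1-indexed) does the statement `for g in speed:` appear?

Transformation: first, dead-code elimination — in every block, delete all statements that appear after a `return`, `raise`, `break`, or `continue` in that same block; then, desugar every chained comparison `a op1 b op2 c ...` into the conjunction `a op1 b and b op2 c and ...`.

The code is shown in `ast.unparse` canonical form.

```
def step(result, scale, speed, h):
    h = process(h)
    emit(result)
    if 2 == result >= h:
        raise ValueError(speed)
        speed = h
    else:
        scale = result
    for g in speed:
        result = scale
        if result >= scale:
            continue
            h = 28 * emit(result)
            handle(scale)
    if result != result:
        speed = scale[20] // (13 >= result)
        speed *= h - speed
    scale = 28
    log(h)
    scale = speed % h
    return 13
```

8

Transformed code:
def step(result, scale, speed, h):
    h = process(h)
    emit(result)
    if 2 == result and result >= h:
        raise ValueError(speed)
    else:
        scale = result
    for g in speed:
        result = scale
        if result >= scale:
            continue
    if result != result:
        speed = scale[20] // (13 >= result)
        speed *= h - speed
    scale = 28
    log(h)
    scale = speed % h
    return 13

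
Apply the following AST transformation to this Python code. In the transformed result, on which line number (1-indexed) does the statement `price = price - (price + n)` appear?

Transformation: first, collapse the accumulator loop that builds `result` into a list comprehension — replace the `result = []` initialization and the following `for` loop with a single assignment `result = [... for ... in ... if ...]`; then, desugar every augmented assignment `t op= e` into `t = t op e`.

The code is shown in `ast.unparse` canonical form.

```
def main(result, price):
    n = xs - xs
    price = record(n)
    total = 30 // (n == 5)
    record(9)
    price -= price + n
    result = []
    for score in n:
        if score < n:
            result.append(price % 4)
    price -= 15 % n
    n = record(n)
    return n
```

Transformed code:
def main(result, price):
    n = xs - xs
    price = record(n)
    total = 30 // (n == 5)
    record(9)
    price = price - (price + n)
    result = [price % 4 for score in n if score < n]
    price = price - 15 % n
    n = record(n)
    return n

6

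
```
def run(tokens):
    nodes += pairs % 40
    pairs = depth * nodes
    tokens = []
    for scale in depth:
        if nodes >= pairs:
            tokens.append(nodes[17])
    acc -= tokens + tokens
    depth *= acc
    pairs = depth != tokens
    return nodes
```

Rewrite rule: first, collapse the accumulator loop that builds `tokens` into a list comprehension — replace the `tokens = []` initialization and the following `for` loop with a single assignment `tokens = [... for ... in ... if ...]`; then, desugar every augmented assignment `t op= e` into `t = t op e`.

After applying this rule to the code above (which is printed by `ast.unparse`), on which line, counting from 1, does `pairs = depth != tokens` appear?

Transformed code:
def run(tokens):
    nodes = nodes + pairs % 40
    pairs = depth * nodes
    tokens = [nodes[17] for scale in depth if nodes >= pairs]
    acc = acc - (tokens + tokens)
    depth = depth * acc
    pairs = depth != tokens
    return nodes

7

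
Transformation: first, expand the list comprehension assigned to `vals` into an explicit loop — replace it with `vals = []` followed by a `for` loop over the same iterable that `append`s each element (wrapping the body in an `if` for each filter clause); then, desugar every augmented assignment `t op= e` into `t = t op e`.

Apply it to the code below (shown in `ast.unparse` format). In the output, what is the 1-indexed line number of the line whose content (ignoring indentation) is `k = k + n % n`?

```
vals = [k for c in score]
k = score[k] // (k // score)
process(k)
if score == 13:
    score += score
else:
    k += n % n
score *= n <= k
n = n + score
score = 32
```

9

Transformed code:
vals = []
for c in score:
    vals.append(k)
k = score[k] // (k // score)
process(k)
if score == 13:
    score = score + score
else:
    k = k + n % n
score = score * (n <= k)
n = n + score
score = 32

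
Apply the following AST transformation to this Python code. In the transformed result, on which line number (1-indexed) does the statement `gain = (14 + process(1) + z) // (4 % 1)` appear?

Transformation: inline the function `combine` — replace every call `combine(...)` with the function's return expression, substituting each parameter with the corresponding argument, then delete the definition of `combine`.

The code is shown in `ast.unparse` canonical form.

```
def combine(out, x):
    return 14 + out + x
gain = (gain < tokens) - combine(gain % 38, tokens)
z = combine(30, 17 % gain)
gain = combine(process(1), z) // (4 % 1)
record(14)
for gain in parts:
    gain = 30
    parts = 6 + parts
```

3

Transformed code:
gain = (gain < tokens) - (14 + gain % 38 + tokens)
z = 14 + 30 + 17 % gain
gain = (14 + process(1) + z) // (4 % 1)
record(14)
for gain in parts:
    gain = 30
    parts = 6 + parts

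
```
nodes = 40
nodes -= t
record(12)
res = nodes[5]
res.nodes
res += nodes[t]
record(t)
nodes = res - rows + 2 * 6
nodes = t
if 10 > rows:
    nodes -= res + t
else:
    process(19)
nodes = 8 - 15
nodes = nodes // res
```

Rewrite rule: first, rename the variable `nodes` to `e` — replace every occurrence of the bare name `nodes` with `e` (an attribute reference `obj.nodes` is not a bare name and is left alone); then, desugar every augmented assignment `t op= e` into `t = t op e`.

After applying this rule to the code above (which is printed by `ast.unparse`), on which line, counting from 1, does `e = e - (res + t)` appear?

11

Transformed code:
e = 40
e = e - t
record(12)
res = e[5]
res.nodes
res = res + e[t]
record(t)
e = res - rows + 2 * 6
e = t
if 10 > rows:
    e = e - (res + t)
else:
    process(19)
e = 8 - 15
e = e // res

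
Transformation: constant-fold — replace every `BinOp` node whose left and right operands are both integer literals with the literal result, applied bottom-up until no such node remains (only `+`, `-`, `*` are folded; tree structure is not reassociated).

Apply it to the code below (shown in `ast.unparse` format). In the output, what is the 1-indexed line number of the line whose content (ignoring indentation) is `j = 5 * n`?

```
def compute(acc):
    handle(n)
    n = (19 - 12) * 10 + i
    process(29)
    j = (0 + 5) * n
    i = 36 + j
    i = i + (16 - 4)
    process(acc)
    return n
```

Transformed code:
def compute(acc):
    handle(n)
    n = 70 + i
    process(29)
    j = 5 * n
    i = 36 + j
    i = i + 12
    process(acc)
    return n

5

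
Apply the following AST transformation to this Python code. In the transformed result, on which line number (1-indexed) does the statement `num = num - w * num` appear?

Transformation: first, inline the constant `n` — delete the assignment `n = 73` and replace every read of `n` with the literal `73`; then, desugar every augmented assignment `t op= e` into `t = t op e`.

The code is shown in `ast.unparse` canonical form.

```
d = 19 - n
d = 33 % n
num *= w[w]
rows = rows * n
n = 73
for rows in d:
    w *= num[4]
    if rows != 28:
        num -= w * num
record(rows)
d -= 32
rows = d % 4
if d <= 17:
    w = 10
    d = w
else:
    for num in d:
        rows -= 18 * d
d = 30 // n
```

Transformed code:
d = 19 - 73
d = 33 % 73
num = num * w[w]
rows = rows * 73
for rows in d:
    w = w * num[4]
    if rows != 28:
        num = num - w * num
record(rows)
d = d - 32
rows = d % 4
if d <= 17:
    w = 10
    d = w
else:
    for num in d:
        rows = rows - 18 * d
d = 30 // 73

8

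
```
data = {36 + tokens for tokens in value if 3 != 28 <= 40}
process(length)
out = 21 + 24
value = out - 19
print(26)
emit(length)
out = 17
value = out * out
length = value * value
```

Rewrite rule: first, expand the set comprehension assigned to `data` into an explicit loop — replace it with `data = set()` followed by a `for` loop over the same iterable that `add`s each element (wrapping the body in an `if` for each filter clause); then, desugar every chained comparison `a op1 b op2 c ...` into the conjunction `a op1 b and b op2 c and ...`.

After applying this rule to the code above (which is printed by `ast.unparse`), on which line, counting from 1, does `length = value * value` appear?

12

Transformed code:
data = set()
for tokens in value:
    if 3 != 28 and 28 <= 40:
        data.add(36 + tokens)
process(length)
out = 21 + 24
value = out - 19
print(26)
emit(length)
out = 17
value = out * out
length = value * value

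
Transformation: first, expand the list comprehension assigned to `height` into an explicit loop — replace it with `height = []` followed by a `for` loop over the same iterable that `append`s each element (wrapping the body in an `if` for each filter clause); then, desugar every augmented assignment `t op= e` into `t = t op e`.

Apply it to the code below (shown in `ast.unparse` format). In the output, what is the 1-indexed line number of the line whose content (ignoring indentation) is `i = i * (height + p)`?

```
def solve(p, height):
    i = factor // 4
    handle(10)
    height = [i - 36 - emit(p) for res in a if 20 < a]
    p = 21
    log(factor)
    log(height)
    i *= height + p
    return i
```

Transformed code:
def solve(p, height):
    i = factor // 4
    handle(10)
    height = []
    for res in a:
        if 20 < a:
            height.append(i - 36 - emit(p))
    p = 21
    log(factor)
    log(height)
    i = i * (height + p)
    return i

11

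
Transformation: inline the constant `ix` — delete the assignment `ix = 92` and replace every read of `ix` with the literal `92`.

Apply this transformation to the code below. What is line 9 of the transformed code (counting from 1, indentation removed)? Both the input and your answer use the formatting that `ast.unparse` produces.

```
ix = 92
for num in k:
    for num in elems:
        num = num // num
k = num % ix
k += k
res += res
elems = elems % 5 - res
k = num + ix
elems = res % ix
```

elems = res % 92

Transformed code:
for num in k:
    for num in elems:
        num = num // num
k = num % 92
k += k
res += res
elems = elems % 5 - res
k = num + 92
elems = res % 92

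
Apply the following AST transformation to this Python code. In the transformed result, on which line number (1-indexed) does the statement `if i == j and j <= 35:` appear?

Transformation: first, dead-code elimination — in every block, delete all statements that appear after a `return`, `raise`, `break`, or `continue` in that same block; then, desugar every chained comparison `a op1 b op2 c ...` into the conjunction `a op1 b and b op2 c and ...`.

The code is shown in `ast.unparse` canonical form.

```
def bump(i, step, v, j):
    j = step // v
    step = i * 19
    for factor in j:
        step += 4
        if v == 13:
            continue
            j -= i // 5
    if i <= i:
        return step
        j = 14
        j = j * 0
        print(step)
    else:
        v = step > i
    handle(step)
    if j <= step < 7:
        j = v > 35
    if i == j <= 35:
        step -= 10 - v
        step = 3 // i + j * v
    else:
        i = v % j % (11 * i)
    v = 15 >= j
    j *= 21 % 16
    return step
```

15

Transformed code:
def bump(i, step, v, j):
    j = step // v
    step = i * 19
    for factor in j:
        step += 4
        if v == 13:
            continue
    if i <= i:
        return step
    else:
        v = step > i
    handle(step)
    if j <= step and step < 7:
        j = v > 35
    if i == j and j <= 35:
        step -= 10 - v
        step = 3 // i + j * v
    else:
        i = v % j % (11 * i)
    v = 15 >= j
    j *= 21 % 16
    return step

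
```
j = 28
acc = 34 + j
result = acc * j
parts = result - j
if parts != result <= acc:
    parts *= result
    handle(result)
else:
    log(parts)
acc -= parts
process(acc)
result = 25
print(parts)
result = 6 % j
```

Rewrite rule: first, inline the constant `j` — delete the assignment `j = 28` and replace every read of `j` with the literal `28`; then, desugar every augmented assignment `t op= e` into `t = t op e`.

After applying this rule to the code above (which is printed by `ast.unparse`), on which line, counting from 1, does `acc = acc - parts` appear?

Transformed code:
acc = 34 + 28
result = acc * 28
parts = result - 28
if parts != result <= acc:
    parts = parts * result
    handle(result)
else:
    log(parts)
acc = acc - parts
process(acc)
result = 25
print(parts)
result = 6 % 28

9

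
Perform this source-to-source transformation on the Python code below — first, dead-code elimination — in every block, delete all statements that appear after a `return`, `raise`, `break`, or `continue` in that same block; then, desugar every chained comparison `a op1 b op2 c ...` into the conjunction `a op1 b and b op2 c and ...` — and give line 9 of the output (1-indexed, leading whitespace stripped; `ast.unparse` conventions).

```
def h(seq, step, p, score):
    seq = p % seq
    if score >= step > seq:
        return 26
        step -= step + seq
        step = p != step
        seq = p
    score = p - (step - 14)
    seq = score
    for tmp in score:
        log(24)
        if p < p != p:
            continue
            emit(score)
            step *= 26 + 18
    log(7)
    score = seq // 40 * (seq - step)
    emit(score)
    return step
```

Transformed code:
def h(seq, step, p, score):
    seq = p % seq
    if score >= step and step > seq:
        return 26
    score = p - (step - 14)
    seq = score
    for tmp in score:
        log(24)
        if p < p and p != p:
            continue
    log(7)
    score = seq // 40 * (seq - step)
    emit(score)
    return step

if p < p and p != p:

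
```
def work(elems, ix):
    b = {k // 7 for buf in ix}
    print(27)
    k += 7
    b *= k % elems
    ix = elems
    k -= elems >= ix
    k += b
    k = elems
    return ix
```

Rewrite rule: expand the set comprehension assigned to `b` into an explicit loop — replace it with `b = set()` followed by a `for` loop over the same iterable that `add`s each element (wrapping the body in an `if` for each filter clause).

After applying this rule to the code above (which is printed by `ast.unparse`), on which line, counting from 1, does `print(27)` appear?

5

Transformed code:
def work(elems, ix):
    b = set()
    for buf in ix:
        b.add(k // 7)
    print(27)
    k += 7
    b *= k % elems
    ix = elems
    k -= elems >= ix
    k += b
    k = elems
    return ix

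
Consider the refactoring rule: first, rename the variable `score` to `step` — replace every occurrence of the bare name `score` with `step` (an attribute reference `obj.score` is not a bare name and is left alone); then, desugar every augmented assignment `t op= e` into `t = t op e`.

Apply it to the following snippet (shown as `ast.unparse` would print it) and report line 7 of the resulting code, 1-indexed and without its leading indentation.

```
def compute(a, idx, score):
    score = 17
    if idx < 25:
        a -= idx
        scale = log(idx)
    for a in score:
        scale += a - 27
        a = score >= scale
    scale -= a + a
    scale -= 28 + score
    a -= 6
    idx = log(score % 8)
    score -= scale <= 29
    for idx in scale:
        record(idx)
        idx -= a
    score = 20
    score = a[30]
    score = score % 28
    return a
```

scale = scale + (a - 27)

Transformed code:
def compute(a, idx, step):
    step = 17
    if idx < 25:
        a = a - idx
        scale = log(idx)
    for a in step:
        scale = scale + (a - 27)
        a = step >= scale
    scale = scale - (a + a)
    scale = scale - (28 + step)
    a = a - 6
    idx = log(step % 8)
    step = step - (scale <= 29)
    for idx in scale:
        record(idx)
        idx = idx - a
    step = 20
    step = a[30]
    step = step % 28
    return a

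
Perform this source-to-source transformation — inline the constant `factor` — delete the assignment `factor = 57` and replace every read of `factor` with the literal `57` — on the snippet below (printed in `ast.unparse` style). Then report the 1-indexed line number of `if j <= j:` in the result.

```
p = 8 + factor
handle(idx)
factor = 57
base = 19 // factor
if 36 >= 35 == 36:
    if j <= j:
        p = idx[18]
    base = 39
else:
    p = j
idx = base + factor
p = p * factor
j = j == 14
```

5

Transformed code:
p = 8 + 57
handle(idx)
base = 19 // 57
if 36 >= 35 == 36:
    if j <= j:
        p = idx[18]
    base = 39
else:
    p = j
idx = base + 57
p = p * 57
j = j == 14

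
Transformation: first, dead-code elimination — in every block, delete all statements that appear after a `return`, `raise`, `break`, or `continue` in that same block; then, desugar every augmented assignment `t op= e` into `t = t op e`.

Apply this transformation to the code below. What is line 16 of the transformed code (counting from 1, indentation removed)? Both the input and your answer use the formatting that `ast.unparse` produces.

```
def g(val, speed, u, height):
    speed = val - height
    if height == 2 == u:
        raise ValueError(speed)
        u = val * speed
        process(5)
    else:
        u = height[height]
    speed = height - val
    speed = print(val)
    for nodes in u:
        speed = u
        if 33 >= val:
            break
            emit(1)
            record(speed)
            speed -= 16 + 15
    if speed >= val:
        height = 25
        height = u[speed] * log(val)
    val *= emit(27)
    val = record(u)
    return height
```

Transformed code:
def g(val, speed, u, height):
    speed = val - height
    if height == 2 == u:
        raise ValueError(speed)
    else:
        u = height[height]
    speed = height - val
    speed = print(val)
    for nodes in u:
        speed = u
        if 33 >= val:
            break
    if speed >= val:
        height = 25
        height = u[speed] * log(val)
    val = val * emit(27)
    val = record(u)
    return height

val = val * emit(27)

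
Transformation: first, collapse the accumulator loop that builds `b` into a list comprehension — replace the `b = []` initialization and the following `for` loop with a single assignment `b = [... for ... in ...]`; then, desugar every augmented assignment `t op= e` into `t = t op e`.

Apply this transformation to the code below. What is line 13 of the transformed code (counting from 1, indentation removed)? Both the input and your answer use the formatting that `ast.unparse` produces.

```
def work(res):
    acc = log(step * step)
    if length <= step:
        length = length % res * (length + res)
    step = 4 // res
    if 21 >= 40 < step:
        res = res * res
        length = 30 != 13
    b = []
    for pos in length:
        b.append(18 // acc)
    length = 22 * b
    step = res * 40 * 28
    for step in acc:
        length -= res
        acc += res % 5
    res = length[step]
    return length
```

length = length - res

Transformed code:
def work(res):
    acc = log(step * step)
    if length <= step:
        length = length % res * (length + res)
    step = 4 // res
    if 21 >= 40 < step:
        res = res * res
        length = 30 != 13
    b = [18 // acc for pos in length]
    length = 22 * b
    step = res * 40 * 28
    for step in acc:
        length = length - res
        acc = acc + res % 5
    res = length[step]
    return length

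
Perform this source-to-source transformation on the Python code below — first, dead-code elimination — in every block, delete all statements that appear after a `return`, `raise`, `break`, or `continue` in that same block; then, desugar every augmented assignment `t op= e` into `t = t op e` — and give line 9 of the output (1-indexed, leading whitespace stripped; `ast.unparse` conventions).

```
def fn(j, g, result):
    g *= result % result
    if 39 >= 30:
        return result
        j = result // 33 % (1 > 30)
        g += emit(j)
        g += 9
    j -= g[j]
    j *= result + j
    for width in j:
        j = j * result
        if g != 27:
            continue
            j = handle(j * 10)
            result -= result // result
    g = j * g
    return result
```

if g != 27:

Transformed code:
def fn(j, g, result):
    g = g * (result % result)
    if 39 >= 30:
        return result
    j = j - g[j]
    j = j * (result + j)
    for width in j:
        j = j * result
        if g != 27:
            continue
    g = j * g
    return result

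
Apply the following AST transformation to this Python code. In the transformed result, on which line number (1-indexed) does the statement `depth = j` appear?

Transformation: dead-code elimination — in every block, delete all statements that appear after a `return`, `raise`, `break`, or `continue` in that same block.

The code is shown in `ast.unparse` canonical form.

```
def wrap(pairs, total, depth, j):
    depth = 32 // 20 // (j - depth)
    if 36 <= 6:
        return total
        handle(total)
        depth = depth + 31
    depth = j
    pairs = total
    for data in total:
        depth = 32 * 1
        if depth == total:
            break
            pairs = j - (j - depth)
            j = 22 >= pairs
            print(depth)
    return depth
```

Transformed code:
def wrap(pairs, total, depth, j):
    depth = 32 // 20 // (j - depth)
    if 36 <= 6:
        return total
    depth = j
    pairs = total
    for data in total:
        depth = 32 * 1
        if depth == total:
            break
    return depth

5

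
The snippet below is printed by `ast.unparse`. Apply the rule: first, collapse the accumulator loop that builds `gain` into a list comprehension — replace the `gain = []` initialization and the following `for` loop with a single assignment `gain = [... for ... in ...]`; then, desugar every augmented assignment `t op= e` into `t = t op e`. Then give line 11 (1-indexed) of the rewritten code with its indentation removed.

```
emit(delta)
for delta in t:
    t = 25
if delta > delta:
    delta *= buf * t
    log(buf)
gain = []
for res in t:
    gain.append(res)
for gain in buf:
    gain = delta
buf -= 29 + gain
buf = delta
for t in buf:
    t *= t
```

buf = delta

Transformed code:
emit(delta)
for delta in t:
    t = 25
if delta > delta:
    delta = delta * (buf * t)
    log(buf)
gain = [res for res in t]
for gain in buf:
    gain = delta
buf = buf - (29 + gain)
buf = delta
for t in buf:
    t = t * t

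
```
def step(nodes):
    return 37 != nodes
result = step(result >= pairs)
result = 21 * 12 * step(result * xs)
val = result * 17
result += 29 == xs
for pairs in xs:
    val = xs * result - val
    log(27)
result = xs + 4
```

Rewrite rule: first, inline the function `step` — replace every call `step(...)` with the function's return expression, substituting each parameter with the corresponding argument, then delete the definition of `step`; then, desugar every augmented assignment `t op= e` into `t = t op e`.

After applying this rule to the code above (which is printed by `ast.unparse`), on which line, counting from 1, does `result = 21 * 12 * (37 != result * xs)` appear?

Transformed code:
result = 37 != (result >= pairs)
result = 21 * 12 * (37 != result * xs)
val = result * 17
result = result + (29 == xs)
for pairs in xs:
    val = xs * result - val
    log(27)
result = xs + 4

2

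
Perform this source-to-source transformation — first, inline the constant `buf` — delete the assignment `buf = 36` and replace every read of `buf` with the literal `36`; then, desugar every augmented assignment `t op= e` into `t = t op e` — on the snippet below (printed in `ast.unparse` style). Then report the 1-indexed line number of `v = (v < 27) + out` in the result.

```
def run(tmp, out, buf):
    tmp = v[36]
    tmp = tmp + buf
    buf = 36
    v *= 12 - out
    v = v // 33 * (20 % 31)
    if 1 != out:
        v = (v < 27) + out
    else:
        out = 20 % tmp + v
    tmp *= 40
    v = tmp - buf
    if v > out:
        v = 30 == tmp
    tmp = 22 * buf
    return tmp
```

7

Transformed code:
def run(tmp, out, buf):
    tmp = v[36]
    tmp = tmp + 36
    v = v * (12 - out)
    v = v // 33 * (20 % 31)
    if 1 != out:
        v = (v < 27) + out
    else:
        out = 20 % tmp + v
    tmp = tmp * 40
    v = tmp - 36
    if v > out:
        v = 30 == tmp
    tmp = 22 * 36
    return tmp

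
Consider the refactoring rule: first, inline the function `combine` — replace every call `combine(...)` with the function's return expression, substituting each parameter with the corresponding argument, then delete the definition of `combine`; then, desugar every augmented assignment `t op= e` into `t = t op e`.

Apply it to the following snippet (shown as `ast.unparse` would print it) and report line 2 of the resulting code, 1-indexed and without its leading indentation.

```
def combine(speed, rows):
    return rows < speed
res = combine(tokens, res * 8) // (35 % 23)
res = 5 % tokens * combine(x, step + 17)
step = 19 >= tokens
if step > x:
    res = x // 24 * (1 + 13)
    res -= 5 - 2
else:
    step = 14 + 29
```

Transformed code:
res = (res * 8 < tokens) // (35 % 23)
res = 5 % tokens * (step + 17 < x)
step = 19 >= tokens
if step > x:
    res = x // 24 * (1 + 13)
    res = res - (5 - 2)
else:
    step = 14 + 29

res = 5 % tokens * (step + 17 < x)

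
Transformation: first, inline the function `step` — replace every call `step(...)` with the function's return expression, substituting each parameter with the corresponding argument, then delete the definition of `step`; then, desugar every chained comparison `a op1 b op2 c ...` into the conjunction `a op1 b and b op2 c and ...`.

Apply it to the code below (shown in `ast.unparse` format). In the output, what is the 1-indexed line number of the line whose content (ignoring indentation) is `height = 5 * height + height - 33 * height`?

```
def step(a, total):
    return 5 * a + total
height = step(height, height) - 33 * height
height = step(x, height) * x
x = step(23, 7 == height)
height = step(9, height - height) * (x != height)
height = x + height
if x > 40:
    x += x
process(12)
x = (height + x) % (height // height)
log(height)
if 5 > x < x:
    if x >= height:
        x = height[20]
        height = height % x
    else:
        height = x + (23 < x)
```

1

Transformed code:
height = 5 * height + height - 33 * height
height = (5 * x + height) * x
x = 5 * 23 + (7 == height)
height = (5 * 9 + (height - height)) * (x != height)
height = x + height
if x > 40:
    x += x
process(12)
x = (height + x) % (height // height)
log(height)
if 5 > x and x < x:
    if x >= height:
        x = height[20]
        height = height % x
    else:
        height = x + (23 < x)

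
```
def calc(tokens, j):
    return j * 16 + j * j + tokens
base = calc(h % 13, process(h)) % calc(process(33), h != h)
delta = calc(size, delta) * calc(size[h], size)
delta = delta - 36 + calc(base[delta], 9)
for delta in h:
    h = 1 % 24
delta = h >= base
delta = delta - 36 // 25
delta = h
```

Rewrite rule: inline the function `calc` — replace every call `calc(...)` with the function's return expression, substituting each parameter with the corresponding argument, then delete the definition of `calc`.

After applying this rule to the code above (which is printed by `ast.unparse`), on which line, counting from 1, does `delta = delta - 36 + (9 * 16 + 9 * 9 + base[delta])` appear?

3

Transformed code:
base = (process(h) * 16 + process(h) * process(h) + h % 13) % ((h != h) * 16 + (h != h) * (h != h) + process(33))
delta = (delta * 16 + delta * delta + size) * (size * 16 + size * size + size[h])
delta = delta - 36 + (9 * 16 + 9 * 9 + base[delta])
for delta in h:
    h = 1 % 24
delta = h >= base
delta = delta - 36 // 25
delta = h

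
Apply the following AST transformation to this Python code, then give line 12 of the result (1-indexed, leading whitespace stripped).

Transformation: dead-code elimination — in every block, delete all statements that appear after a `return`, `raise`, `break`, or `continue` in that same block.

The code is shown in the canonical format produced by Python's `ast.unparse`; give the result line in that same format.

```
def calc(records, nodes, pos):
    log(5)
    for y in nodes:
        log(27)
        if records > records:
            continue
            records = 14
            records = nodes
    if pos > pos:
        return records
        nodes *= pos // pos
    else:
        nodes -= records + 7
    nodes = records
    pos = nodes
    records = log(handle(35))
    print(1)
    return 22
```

pos = nodes

Transformed code:
def calc(records, nodes, pos):
    log(5)
    for y in nodes:
        log(27)
        if records > records:
            continue
    if pos > pos:
        return records
    else:
        nodes -= records + 7
    nodes = records
    pos = nodes
    records = log(handle(35))
    print(1)
    return 22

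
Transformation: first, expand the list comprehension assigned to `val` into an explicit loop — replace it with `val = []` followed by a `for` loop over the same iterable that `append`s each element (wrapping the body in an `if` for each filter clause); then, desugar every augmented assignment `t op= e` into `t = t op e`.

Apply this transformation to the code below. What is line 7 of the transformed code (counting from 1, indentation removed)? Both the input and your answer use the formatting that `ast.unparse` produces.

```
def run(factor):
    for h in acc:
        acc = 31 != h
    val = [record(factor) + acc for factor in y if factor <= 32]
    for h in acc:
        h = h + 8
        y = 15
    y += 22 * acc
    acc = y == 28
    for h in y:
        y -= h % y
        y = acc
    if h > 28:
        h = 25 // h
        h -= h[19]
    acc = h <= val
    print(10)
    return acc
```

Transformed code:
def run(factor):
    for h in acc:
        acc = 31 != h
    val = []
    for factor in y:
        if factor <= 32:
            val.append(record(factor) + acc)
    for h in acc:
        h = h + 8
        y = 15
    y = y + 22 * acc
    acc = y == 28
    for h in y:
        y = y - h % y
        y = acc
    if h > 28:
        h = 25 // h
        h = h - h[19]
    acc = h <= val
    print(10)
    return acc

val.append(record(factor) + acc)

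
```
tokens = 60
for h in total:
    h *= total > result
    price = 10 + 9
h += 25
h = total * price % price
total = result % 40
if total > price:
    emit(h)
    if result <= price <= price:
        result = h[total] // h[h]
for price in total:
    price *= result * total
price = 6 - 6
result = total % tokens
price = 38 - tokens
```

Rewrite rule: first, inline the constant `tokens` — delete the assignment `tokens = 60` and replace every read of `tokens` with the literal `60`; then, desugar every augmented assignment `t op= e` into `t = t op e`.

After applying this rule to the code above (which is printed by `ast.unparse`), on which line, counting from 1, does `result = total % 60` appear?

14

Transformed code:
for h in total:
    h = h * (total > result)
    price = 10 + 9
h = h + 25
h = total * price % price
total = result % 40
if total > price:
    emit(h)
    if result <= price <= price:
        result = h[total] // h[h]
for price in total:
    price = price * (result * total)
price = 6 - 6
result = total % 60
price = 38 - 60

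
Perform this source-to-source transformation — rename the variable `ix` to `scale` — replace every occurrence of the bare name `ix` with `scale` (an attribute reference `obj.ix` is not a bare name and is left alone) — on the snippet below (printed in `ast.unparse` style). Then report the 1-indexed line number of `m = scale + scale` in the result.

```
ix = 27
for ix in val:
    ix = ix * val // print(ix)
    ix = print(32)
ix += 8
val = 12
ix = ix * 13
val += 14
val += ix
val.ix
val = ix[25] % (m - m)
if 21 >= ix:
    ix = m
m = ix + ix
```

14

Transformed code:
scale = 27
for scale in val:
    scale = scale * val // print(scale)
    scale = print(32)
scale += 8
val = 12
scale = scale * 13
val += 14
val += scale
val.ix
val = scale[25] % (m - m)
if 21 >= scale:
    scale = m
m = scale + scale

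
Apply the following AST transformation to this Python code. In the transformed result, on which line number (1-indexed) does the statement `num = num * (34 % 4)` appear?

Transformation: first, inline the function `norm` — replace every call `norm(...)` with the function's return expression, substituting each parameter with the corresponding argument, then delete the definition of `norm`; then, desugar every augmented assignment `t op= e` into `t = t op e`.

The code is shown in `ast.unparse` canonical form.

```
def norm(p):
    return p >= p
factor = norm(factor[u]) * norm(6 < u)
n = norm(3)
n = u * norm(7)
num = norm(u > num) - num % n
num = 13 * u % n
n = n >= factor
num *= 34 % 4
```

Transformed code:
factor = (factor[u] >= factor[u]) * ((6 < u) >= (6 < u))
n = 3 >= 3
n = u * (7 >= 7)
num = ((u > num) >= (u > num)) - num % n
num = 13 * u % n
n = n >= factor
num = num * (34 % 4)

7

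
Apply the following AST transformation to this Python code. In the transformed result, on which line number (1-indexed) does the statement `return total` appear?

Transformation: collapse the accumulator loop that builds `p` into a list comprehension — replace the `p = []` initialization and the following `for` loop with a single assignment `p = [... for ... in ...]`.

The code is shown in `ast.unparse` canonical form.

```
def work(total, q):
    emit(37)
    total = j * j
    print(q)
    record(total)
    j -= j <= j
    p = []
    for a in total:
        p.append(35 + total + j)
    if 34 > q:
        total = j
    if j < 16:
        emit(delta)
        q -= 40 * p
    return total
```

Transformed code:
def work(total, q):
    emit(37)
    total = j * j
    print(q)
    record(total)
    j -= j <= j
    p = [35 + total + j for a in total]
    if 34 > q:
        total = j
    if j < 16:
        emit(delta)
        q -= 40 * p
    return total

13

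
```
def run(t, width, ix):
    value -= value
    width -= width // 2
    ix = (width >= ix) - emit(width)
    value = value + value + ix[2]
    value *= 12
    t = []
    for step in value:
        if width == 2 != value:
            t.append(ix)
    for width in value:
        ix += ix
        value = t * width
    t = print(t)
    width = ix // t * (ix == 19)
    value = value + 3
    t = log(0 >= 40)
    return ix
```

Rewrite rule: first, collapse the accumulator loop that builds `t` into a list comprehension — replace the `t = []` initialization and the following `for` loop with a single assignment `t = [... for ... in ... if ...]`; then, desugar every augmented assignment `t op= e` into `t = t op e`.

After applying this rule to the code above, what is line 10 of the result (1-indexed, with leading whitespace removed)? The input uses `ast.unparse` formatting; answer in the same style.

Transformed code:
def run(t, width, ix):
    value = value - value
    width = width - width // 2
    ix = (width >= ix) - emit(width)
    value = value + value + ix[2]
    value = value * 12
    t = [ix for step in value if width == 2 != value]
    for width in value:
        ix = ix + ix
        value = t * width
    t = print(t)
    width = ix // t * (ix == 19)
    value = value + 3
    t = log(0 >= 40)
    return ix

value = t * width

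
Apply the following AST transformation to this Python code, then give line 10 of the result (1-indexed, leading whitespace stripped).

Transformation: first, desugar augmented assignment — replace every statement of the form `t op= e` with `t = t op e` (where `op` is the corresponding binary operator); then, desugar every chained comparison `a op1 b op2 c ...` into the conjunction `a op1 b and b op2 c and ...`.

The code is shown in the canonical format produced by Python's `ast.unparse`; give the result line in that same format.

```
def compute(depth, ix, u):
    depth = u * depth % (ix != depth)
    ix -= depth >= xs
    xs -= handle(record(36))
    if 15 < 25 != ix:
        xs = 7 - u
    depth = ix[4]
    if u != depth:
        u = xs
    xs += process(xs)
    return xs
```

xs = xs + process(xs)

Transformed code:
def compute(depth, ix, u):
    depth = u * depth % (ix != depth)
    ix = ix - (depth >= xs)
    xs = xs - handle(record(36))
    if 15 < 25 and 25 != ix:
        xs = 7 - u
    depth = ix[4]
    if u != depth:
        u = xs
    xs = xs + process(xs)
    return xs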